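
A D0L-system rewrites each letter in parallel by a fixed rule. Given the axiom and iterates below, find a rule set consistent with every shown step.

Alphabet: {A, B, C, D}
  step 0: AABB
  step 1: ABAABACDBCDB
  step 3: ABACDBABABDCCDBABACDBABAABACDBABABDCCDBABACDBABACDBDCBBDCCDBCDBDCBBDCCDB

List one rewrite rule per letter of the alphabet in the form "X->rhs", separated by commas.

  step 0 ⇒ step 1: AABB ⇒ ABA·ABA·CDB·CDB
    A ↦ ABA
    B ↦ CDB
    C ↦ B  (constrained at step 1)
    D ↦ DC  (constrained at step 1)

A->ABA, B->CDB, C->B, D->DC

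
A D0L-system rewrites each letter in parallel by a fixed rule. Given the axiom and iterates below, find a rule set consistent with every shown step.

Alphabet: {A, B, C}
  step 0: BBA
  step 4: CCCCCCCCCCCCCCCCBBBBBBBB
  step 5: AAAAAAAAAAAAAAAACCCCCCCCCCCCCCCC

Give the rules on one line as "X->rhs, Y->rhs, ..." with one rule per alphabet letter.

  step 4 ⇒ step 5: CCCCCCCCCCCCCCCCBBBBBBBB ⇒ A·A·A·A·A·A·A·A·A·A·A·A·A·A·A·A·CC·CC·CC·CC·CC·CC·CC·CC
    B ↦ CC
    C ↦ A
    A ↦ BB  (constrained at step 0)

A->BB, B->CC, C->A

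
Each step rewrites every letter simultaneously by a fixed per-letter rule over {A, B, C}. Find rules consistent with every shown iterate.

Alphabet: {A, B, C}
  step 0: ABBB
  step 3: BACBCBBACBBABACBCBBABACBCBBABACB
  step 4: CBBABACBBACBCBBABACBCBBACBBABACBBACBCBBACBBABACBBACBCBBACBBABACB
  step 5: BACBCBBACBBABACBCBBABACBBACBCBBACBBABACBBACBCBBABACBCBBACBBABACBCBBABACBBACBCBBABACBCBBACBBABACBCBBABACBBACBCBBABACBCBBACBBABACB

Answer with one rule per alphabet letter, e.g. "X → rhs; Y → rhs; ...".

  step 4 ⇒ step 5: CBBABACBBACBCBBABACBCBBACBBABACBBACBCBBACBBABACBBACBCBBACBBABACB ⇒ BA·CB·CB·BA·CB·BA·BA·CB·CB·BA·BA·CB·BA·CB·CB·BA·CB·BA·BA·CB·BA·CB·CB·BA·BA·CB·CB·BA·CB·BA·BA·CB·CB·BA·BA·CB·BA·CB·CB·BA·BA·CB·CB·BA·CB·BA·BA·CB·CB·BA·BA·CB·BA·CB·CB·BA·BA·CB·CB·BA·CB·BA·BA·CB
    A ↦ BA
    B ↦ CB
    C ↦ BA

A->BA, B->CB, C->BA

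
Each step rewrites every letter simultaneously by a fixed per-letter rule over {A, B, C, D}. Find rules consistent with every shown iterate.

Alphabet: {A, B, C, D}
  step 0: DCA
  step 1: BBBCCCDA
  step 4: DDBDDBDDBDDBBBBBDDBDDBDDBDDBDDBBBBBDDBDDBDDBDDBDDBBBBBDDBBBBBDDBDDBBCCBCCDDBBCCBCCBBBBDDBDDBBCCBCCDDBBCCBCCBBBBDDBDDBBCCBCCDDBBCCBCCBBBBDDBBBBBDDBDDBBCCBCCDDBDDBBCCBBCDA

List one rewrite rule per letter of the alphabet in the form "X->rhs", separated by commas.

  step 0 ⇒ step 1: DCA ⇒ BB·BCC·CDA
    A ↦ CDA
    C ↦ BCC
    D ↦ BB
    B ↦ DDB  (constrained at step 1)

A->CDA, B->DDB, C->BCC, D->BB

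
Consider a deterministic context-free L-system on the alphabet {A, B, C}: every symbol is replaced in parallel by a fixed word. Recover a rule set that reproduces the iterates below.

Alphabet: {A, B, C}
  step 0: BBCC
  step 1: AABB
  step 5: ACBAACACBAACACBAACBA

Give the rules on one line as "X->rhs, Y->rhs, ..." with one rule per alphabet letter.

  step 0 ⇒ step 1: BBCC ⇒ A·A·B·B
    B ↦ A
    C ↦ B
    A ↦ AC  (constrained at step 1)

A->AC, B->A, C->B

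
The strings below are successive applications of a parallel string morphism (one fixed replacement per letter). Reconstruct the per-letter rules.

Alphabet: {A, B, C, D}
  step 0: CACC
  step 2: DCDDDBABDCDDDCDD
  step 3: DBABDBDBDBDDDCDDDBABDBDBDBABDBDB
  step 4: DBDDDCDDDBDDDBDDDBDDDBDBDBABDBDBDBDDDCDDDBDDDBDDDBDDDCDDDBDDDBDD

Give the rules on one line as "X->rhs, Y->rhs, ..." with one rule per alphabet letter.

A->DC, B->DD, C->AB, D->DB

  step 3 ⇒ step 4: DBABDBDBDBDDDCDDDBABDBDBDBABDBDB ⇒ DB·DD·DC·DD·DB·DD·DB·DD·DB·DD·DB·DB·DB·AB·DB·DB·DB·DD·DC·DD·DB·DD·DB·DD·DB·DD·DC·DD·DB·DD·DB·DD
    A ↦ DC
    B ↦ DD
    C ↦ AB
    D ↦ DB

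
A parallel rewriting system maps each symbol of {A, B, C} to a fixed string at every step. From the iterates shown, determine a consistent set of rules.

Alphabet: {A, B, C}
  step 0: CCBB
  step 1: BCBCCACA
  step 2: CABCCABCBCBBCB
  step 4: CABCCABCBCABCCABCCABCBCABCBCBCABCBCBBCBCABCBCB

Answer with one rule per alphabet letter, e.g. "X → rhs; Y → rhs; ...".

  step 1 ⇒ step 2: BCBCCACA ⇒ CA·BC·CA·BC·BC·B·BC·B
    A ↦ B
    B ↦ CA
    C ↦ BC

A->B, B->CA, C->BC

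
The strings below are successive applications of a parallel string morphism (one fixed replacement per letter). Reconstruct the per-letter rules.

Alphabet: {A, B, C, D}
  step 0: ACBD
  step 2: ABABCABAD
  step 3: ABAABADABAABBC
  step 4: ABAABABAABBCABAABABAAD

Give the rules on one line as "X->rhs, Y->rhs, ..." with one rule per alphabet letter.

A->AB, B->A, C->D, D->BC

  step 3 ⇒ step 4: ABAABADABAABBC ⇒ AB·A·AB·AB·A·AB·BC·AB·A·AB·AB·A·A·D
    A ↦ AB
    B ↦ A
    C ↦ D
    D ↦ BC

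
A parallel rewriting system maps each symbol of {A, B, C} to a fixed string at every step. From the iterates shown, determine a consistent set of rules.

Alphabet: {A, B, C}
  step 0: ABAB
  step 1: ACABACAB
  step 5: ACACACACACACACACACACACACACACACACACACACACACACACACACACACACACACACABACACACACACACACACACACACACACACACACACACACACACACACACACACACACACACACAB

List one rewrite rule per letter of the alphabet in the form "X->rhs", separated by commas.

A->AC, B->AB, C->AC

  step 0 ⇒ step 1: ABAB ⇒ AC·AB·AC·AB
    A ↦ AC
    B ↦ AB
    C ↦ AC  (constrained at step 1)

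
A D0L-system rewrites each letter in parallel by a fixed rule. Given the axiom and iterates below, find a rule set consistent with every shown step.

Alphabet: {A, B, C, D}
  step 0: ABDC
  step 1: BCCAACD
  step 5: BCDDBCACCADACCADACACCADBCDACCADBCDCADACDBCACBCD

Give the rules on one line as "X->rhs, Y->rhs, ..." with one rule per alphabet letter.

A->BC, B->CA, C->D, D->AC

  step 0 ⇒ step 1: ABDC ⇒ BC·CA·AC·D
    A ↦ BC
    B ↦ CA
    C ↦ D
    D ↦ AC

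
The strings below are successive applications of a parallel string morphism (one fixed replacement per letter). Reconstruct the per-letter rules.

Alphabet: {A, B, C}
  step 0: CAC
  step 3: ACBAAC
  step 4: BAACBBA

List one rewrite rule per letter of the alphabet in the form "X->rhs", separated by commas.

A->B, B->AC, C->A

  step 3 ⇒ step 4: ACBAAC ⇒ B·A·AC·B·B·A
    A ↦ B
    B ↦ AC
    C ↦ A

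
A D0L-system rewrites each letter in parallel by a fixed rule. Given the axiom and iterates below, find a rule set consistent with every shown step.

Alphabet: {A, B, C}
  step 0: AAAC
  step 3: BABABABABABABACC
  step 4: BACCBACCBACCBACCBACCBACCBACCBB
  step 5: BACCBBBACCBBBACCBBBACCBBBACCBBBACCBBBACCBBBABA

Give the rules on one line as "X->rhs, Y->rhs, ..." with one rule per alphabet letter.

A->CC, B->BA, C->B

  step 4 ⇒ step 5: BACCBACCBACCBACCBACCBACCBACCBB ⇒ BA·CC·B·B·BA·CC·B·B·BA·CC·B·B·BA·CC·B·B·BA·CC·B·B·BA·CC·B·B·BA·CC·B·B·BA·BA
    A ↦ CC
    B ↦ BA
    C ↦ B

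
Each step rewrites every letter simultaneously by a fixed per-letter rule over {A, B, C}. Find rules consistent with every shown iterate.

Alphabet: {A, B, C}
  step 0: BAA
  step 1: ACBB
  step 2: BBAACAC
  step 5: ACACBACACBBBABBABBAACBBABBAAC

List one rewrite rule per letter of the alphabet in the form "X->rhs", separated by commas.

A->B, B->AC, C->BA

  step 1 ⇒ step 2: ACBB ⇒ B·BA·AC·AC
    A ↦ B
    B ↦ AC
    C ↦ BA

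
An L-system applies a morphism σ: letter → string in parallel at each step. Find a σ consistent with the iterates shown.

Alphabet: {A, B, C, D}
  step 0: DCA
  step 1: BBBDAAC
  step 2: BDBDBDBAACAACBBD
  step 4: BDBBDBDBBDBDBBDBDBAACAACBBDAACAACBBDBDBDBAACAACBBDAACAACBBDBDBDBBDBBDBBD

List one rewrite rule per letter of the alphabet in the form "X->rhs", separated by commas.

  step 1 ⇒ step 2: BBBDAAC ⇒ BD·BD·BD·B·AAC·AAC·BBD
    A ↦ AAC
    B ↦ BD
    C ↦ BBD
    D ↦ B

A->AAC, B->BD, C->BBD, D->B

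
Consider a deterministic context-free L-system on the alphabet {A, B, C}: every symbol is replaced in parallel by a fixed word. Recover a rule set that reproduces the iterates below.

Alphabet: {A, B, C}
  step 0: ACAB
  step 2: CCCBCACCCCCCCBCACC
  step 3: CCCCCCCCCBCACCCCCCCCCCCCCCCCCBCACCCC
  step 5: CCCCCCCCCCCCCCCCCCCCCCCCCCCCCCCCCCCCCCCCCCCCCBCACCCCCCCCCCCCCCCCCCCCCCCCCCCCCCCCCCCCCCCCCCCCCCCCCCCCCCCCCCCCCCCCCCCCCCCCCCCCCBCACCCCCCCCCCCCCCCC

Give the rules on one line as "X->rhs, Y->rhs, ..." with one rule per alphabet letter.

  step 2 ⇒ step 3: CCCBCACCCCCCCBCACC ⇒ CC·CC·CC·C·CC·BCA·CC·CC·CC·CC·CC·CC·CC·C·CC·BCA·CC·CC
    A ↦ BCA
    B ↦ C
    C ↦ CC

A->BCA, B->C, C->CC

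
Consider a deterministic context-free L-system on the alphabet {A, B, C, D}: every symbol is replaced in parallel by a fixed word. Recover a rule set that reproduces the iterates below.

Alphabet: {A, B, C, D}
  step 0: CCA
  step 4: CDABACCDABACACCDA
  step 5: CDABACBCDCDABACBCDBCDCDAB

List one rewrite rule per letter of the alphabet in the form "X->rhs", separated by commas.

A->B, B->AC, C->CD, D->A

  step 4 ⇒ step 5: CDABACCDABACACCDA ⇒ CD·A·B·AC·B·CD·CD·A·B·AC·B·CD·B·CD·CD·A·B
    A ↦ B
    B ↦ AC
    C ↦ CD
    D ↦ A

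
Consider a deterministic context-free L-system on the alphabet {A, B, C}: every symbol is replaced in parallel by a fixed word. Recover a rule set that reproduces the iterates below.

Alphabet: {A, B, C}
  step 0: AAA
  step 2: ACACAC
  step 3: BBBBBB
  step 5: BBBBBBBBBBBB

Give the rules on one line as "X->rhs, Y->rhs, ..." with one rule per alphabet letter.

A->B, B->AC, C->B

  step 2 ⇒ step 3: ACACAC ⇒ B·B·B·B·B·B
    A ↦ B
    C ↦ B
    B ↦ AC  (constrained at step 3)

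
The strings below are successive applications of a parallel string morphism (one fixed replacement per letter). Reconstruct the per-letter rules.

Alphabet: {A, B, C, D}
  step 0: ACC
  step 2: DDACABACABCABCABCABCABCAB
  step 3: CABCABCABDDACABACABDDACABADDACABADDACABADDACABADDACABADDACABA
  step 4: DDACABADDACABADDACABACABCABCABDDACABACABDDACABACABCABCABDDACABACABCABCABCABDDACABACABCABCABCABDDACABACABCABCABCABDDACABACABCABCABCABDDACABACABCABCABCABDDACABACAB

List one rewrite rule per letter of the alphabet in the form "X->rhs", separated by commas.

A->CAB, B->A, C->DDA, D->CAB

  step 3 ⇒ step 4: CABCABCABDDACABACABDDACABADDACABADDACABADDACABADDACABADDACABA ⇒ DDA·CAB·A·DDA·CAB·A·DDA·CAB·A·CAB·CAB·CAB·DDA·CAB·A·CAB·DDA·CAB·A·CAB·CAB·CAB·DDA·CAB·A·CAB·CAB·CAB·CAB·DDA·CAB·A·CAB·CAB·CAB·CAB·DDA·CAB·A·CAB·CAB·CAB·CAB·DDA·CAB·A·CAB·CAB·CAB·CAB·DDA·CAB·A·CAB·CAB·CAB·CAB·DDA·CAB·A·CAB
    A ↦ CAB
    B ↦ A
    C ↦ DDA
    D ↦ CAB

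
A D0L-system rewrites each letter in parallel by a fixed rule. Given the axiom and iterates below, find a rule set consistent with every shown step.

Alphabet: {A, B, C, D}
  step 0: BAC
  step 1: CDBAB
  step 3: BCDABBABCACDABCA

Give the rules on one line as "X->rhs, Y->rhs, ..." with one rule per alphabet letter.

A->B, B->CD, C->AB, D->CA

  step 0 ⇒ step 1: BAC ⇒ CD·B·AB
    A ↦ B
    B ↦ CD
    C ↦ AB
    D ↦ CA  (constrained at step 1)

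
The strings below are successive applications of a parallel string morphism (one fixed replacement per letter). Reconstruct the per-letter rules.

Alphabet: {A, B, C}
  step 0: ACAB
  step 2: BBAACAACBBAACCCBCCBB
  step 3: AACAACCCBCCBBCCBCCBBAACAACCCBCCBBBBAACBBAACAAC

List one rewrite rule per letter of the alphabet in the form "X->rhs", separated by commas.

A->CCB, B->AAC, C->B

  step 2 ⇒ step 3: BBAACAACBBAACCCBCCBB ⇒ AAC·AAC·CCB·CCB·B·CCB·CCB·B·AAC·AAC·CCB·CCB·B·B·B·AAC·B·B·AAC·AAC
    A ↦ CCB
    B ↦ AAC
    C ↦ B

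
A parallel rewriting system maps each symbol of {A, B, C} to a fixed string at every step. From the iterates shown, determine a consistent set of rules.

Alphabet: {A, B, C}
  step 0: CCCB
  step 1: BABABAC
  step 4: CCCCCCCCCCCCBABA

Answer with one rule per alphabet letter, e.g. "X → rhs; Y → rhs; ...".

  step 0 ⇒ step 1: CCCB ⇒ BA·BA·BA·C
    B ↦ C
    C ↦ BA
    A ↦ C  (constrained at step 1)

A->C, B->C, C->BA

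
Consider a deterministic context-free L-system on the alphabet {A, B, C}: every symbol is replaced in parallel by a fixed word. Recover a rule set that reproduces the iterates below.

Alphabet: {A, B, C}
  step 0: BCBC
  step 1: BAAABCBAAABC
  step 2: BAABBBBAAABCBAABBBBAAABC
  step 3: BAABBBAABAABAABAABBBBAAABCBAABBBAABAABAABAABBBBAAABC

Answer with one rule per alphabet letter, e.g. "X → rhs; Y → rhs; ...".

A->B, B->BAA, C->ABC

  step 2 ⇒ step 3: BAABBBBAAABCBAABBBBAAABC ⇒ BAA·B·B·BAA·BAA·BAA·BAA·B·B·B·BAA·ABC·BAA·B·B·BAA·BAA·BAA·BAA·B·B·B·BAA·ABC
    A ↦ B
    B ↦ BAA
    C ↦ ABC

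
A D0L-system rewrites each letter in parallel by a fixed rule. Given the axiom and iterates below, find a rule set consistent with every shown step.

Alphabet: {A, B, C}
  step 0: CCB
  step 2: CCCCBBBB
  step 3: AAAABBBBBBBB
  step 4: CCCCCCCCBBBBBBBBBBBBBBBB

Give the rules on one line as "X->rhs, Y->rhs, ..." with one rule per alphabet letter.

A->CC, B->BB, C->A

  step 3 ⇒ step 4: AAAABBBBBBBB ⇒ CC·CC·CC·CC·BB·BB·BB·BB·BB·BB·BB·BB
    A ↦ CC
    B ↦ BB
  step 2 ⇒ step 3: CCCCBBBB ⇒ A·A·A·A·BB·BB·BB·BB
    C ↦ A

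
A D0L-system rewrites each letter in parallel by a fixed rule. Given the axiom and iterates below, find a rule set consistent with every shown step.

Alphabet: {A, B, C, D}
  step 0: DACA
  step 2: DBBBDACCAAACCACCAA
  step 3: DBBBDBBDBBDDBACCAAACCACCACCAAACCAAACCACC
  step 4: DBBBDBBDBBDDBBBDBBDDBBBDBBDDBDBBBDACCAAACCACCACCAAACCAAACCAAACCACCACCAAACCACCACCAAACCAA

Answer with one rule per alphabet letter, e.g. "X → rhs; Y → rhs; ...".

A->ACC, B->BBD, C->A, D->DB

  step 3 ⇒ step 4: DBBBDBBDBBDDBACCAAACCACCACCAAACCAAACCACC ⇒ DB·BBD·BBD·BBD·DB·BBD·BBD·DB·BBD·BBD·DB·DB·BBD·ACC·A·A·ACC·ACC·ACC·A·A·ACC·A·A·ACC·A·A·ACC·ACC·ACC·A·A·ACC·ACC·ACC·A·A·ACC·A·A
    A ↦ ACC
    B ↦ BBD
    C ↦ A
    D ↦ DB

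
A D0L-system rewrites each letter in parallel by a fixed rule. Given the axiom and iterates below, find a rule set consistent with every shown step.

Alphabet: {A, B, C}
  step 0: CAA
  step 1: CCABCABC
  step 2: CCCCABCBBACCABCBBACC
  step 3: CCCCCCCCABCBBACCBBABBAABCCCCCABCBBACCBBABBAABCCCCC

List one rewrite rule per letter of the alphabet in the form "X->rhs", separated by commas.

A->ABC, B->BBA, C->CC

  step 2 ⇒ step 3: CCCCABCBBACCABCBBACC ⇒ CC·CC·CC·CC·ABC·BBA·CC·BBA·BBA·ABC·CC·CC·ABC·BBA·CC·BBA·BBA·ABC·CC·CC
    A ↦ ABC
    B ↦ BBA
    C ↦ CC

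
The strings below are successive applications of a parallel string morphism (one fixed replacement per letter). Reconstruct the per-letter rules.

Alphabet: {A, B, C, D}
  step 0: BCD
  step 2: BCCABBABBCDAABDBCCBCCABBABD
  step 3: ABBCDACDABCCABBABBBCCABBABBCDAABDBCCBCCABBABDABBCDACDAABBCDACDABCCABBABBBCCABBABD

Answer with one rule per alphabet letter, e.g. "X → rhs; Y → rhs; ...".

  step 2 ⇒ step 3: BCCABBABBCDAABDBCCBCCABBABD ⇒ ABB·CDA·CDA·BCC·ABB·ABB·BCC·ABB·ABB·CDA·ABD·BCC·BCC·ABB·ABD·ABB·CDA·CDA·ABB·CDA·CDA·BCC·ABB·ABB·BCC·ABB·ABD
    A ↦ BCC
    B ↦ ABB
    C ↦ CDA
    D ↦ ABD

A->BCC, B->ABB, C->CDA, D->ABD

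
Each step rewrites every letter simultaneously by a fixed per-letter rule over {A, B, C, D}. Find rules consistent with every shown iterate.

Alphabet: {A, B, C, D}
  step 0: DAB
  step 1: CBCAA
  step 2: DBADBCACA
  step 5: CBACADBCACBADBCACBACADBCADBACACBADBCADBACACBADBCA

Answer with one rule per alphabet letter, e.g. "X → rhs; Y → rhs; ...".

  step 1 ⇒ step 2: CBCAA ⇒ DB·A·DB·CA·CA
    A ↦ CA
    B ↦ A
    C ↦ DB
  step 0 ⇒ step 1: DAB ⇒ CB·CA·A
    D ↦ CB

A->CA, B->A, C->DB, D->CB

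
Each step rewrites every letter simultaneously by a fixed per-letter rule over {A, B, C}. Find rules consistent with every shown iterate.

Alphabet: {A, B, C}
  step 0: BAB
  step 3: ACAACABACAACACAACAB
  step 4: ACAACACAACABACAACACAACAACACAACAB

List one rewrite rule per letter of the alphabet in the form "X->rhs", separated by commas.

A->AC, B->AB, C->A

  step 3 ⇒ step 4: ACAACABACAACACAACAB ⇒ AC·A·AC·AC·A·AC·AB·AC·A·AC·AC·A·AC·A·AC·AC·A·AC·AB
    A ↦ AC
    B ↦ AB
    C ↦ A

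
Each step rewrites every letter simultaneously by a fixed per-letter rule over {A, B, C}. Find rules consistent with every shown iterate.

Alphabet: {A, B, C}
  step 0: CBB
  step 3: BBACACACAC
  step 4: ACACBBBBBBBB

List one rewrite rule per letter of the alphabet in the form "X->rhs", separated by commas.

  step 3 ⇒ step 4: BBACACACAC ⇒ AC·AC·B·B·B·B·B·B·B·B
    A ↦ B
    B ↦ AC
    C ↦ B

A->B, B->AC, C->B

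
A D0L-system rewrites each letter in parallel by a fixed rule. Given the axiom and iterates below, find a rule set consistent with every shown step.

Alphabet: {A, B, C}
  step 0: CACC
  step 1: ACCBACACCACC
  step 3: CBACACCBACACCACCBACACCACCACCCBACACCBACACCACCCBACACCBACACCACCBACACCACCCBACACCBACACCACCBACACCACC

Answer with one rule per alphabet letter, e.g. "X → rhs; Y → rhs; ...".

A->BAC, B->C, C->ACC

  step 0 ⇒ step 1: CACC ⇒ ACC·BAC·ACC·ACC
    A ↦ BAC
    C ↦ ACC
    B ↦ C  (constrained at step 1)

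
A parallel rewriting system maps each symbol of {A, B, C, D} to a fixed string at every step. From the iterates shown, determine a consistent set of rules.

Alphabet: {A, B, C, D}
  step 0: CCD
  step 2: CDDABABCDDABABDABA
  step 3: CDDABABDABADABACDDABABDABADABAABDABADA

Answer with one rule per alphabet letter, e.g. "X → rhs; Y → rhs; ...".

  step 2 ⇒ step 3: CDDABABCDDABABDABA ⇒ CDD·AB·AB·DA·BA·DA·BA·CDD·AB·AB·DA·BA·DA·BA·AB·DA·BA·DA
    A ↦ DA
    B ↦ BA
    C ↦ CDD
    D ↦ AB

A->DA, B->BA, C->CDD, D->AB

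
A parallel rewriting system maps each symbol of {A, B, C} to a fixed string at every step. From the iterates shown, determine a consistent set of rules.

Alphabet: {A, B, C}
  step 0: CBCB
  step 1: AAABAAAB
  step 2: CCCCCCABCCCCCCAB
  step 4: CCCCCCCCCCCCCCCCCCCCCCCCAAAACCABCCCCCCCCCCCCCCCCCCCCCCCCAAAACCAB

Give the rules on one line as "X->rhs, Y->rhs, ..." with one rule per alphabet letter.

A->CC, B->AB, C->AA

  step 1 ⇒ step 2: AAABAAAB ⇒ CC·CC·CC·AB·CC·CC·CC·AB
    A ↦ CC
    B ↦ AB
  step 0 ⇒ step 1: CBCB ⇒ AA·AB·AA·AB
    C ↦ AA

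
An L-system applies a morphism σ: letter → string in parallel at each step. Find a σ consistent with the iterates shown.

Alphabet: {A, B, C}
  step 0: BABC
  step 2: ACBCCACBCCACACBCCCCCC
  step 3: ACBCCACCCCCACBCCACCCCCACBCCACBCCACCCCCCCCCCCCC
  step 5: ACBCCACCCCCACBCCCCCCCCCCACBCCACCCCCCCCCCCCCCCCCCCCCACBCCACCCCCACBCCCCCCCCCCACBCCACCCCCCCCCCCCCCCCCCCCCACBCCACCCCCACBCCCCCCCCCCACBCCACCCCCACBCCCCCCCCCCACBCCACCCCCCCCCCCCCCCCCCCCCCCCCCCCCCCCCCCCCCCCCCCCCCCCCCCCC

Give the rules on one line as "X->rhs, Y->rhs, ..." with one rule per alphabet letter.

A->ACB, B->AC, C->CC

  step 2 ⇒ step 3: ACBCCACBCCACACBCCCCCC ⇒ ACB·CC·AC·CC·CC·ACB·CC·AC·CC·CC·ACB·CC·ACB·CC·AC·CC·CC·CC·CC·CC·CC
    A ↦ ACB
    B ↦ AC
    C ↦ CC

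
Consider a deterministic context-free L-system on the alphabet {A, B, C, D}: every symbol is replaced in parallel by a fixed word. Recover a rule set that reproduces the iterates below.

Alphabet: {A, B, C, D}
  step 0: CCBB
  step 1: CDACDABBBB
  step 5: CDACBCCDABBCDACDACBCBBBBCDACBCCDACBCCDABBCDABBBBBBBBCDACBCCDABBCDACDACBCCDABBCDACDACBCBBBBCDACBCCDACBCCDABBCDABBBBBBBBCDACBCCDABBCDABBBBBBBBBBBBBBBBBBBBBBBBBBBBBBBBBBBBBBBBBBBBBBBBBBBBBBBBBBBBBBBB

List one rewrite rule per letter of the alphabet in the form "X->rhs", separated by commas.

A->BC, B->BB, C->CDA, D->C

  step 0 ⇒ step 1: CCBB ⇒ CDA·CDA·BB·BB
    B ↦ BB
    C ↦ CDA
    A ↦ BC  (constrained at step 1)
    D ↦ C  (constrained at step 1)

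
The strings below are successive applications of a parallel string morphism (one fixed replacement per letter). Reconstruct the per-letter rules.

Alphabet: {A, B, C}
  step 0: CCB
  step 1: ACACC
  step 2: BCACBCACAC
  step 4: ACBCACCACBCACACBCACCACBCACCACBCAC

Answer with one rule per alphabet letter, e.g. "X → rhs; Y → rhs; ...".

  step 1 ⇒ step 2: ACACC ⇒ BC·AC·BC·AC·AC
    A ↦ BC
    C ↦ AC
  step 0 ⇒ step 1: CCB ⇒ AC·AC·C
    B ↦ C

A->BC, B->C, C->AC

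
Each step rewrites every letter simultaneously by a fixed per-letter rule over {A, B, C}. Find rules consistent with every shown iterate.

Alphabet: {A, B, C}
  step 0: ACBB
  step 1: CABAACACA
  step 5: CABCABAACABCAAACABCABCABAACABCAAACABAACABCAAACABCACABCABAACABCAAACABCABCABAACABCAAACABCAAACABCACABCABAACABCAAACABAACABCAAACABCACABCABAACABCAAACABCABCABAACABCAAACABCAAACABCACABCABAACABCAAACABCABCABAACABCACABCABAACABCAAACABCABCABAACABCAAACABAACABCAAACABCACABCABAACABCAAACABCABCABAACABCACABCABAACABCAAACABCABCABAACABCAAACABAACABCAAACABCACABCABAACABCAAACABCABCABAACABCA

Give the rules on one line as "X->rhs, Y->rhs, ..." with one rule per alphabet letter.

A->CAB, B->CA, C->AA

  step 0 ⇒ step 1: ACBB ⇒ CAB·AA·CA·CA
    A ↦ CAB
    B ↦ CA
    C ↦ AA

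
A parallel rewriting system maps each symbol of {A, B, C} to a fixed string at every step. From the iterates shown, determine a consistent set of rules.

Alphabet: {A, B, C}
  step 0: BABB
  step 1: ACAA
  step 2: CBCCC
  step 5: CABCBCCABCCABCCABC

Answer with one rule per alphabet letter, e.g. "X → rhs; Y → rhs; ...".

A->C, B->A, C->BC

  step 1 ⇒ step 2: ACAA ⇒ C·BC·C·C
    A ↦ C
    C ↦ BC
  step 0 ⇒ step 1: BABB ⇒ A·C·A·A
    B ↦ A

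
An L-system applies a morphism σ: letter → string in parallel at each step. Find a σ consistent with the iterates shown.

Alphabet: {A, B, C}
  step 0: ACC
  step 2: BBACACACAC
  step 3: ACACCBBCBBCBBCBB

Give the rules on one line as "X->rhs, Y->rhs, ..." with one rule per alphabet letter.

  step 2 ⇒ step 3: BBACACACAC ⇒ AC·AC·C·BB·C·BB·C·BB·C·BB
    A ↦ C
    B ↦ AC
    C ↦ BB

A->C, B->AC, C->BB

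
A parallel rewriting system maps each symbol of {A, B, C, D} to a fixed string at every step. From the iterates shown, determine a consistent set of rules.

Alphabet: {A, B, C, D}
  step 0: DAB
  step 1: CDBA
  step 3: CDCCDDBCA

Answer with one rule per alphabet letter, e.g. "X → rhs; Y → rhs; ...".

A->DB, B->A, C->CD, D->C

  step 0 ⇒ step 1: DAB ⇒ C·DB·A
    A ↦ DB
    B ↦ A
    D ↦ C
    C ↦ CD  (constrained at step 1)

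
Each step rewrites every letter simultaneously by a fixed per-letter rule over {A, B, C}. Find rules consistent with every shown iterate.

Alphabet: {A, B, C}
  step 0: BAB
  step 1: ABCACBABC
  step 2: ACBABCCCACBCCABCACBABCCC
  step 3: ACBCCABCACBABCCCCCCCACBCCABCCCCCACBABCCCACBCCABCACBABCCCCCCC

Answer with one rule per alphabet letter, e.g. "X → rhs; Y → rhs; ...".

  step 2 ⇒ step 3: ACBABCCCACBCCABCACBABCCC ⇒ ACB·CC·ABC·ACB·ABC·CC·CC·CC·ACB·CC·ABC·CC·CC·ACB·ABC·CC·ACB·CC·ABC·ACB·ABC·CC·CC·CC
    A ↦ ACB
    B ↦ ABC
    C ↦ CC

A->ACB, B->ABC, C->CC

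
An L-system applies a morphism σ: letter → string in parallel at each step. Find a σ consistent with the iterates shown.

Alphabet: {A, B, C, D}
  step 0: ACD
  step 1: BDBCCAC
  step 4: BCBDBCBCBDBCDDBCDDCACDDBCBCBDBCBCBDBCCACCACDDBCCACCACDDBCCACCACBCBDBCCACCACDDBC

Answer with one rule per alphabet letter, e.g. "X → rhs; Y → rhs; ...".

  step 0 ⇒ step 1: ACD ⇒ BD·BC·CAC
    A ↦ BD
    C ↦ BC
    D ↦ CAC
    B ↦ DD  (constrained at step 1)

A->BD, B->DD, C->BC, D->CAC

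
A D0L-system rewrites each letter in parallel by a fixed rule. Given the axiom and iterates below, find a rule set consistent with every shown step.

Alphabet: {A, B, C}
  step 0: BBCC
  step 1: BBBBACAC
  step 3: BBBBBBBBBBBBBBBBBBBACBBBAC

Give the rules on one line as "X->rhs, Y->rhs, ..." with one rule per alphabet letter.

A->B, B->BB, C->AC

  step 0 ⇒ step 1: BBCC ⇒ BB·BB·AC·AC
    B ↦ BB
    C ↦ AC
    A ↦ B  (constrained at step 1)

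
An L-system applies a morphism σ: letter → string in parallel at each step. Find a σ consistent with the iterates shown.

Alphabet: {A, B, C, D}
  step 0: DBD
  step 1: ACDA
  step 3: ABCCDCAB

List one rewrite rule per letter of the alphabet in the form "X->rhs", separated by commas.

  step 0 ⇒ step 1: DBD ⇒ A·CD·A
    B ↦ CD
    D ↦ A
    A ↦ C  (constrained at step 1)
    C ↦ AB  (constrained at step 1)

A->C, B->CD, C->AB, D->A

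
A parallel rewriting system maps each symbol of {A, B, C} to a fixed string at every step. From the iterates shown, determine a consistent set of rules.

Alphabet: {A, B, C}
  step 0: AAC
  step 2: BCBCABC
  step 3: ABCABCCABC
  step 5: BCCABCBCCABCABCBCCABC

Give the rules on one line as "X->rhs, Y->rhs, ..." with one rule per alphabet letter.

  step 2 ⇒ step 3: BCBCABC ⇒ A·BC·A·BC·C·A·BC
    A ↦ C
    B ↦ A
    C ↦ BC

A->C, B->A, C->BC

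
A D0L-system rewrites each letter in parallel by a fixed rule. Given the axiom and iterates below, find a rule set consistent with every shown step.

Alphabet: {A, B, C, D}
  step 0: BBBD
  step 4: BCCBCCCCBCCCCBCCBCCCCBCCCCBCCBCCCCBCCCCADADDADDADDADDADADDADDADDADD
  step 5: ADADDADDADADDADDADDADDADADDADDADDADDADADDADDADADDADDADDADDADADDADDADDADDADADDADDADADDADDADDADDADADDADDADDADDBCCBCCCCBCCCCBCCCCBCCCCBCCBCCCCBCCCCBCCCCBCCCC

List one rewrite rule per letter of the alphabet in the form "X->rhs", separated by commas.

  step 4 ⇒ step 5: BCCBCCCCBCCCCBCCBCCCCBCCCCBCCBCCCCBCCCCADADDADDADDADDADADDADDADDADD ⇒ AD·ADD·ADD·AD·ADD·ADD·ADD·ADD·AD·ADD·ADD·ADD·ADD·AD·ADD·ADD·AD·ADD·ADD·ADD·ADD·AD·ADD·ADD·ADD·ADD·AD·ADD·ADD·AD·ADD·ADD·ADD·ADD·AD·ADD·ADD·ADD·ADD·B·CC·B·CC·CC·B·CC·CC·B·CC·CC·B·CC·CC·B·CC·B·CC·CC·B·CC·CC·B·CC·CC·B·CC·CC
    A ↦ B
    B ↦ AD
    C ↦ ADD
    D ↦ CC

A->B, B->AD, C->ADD, D->CC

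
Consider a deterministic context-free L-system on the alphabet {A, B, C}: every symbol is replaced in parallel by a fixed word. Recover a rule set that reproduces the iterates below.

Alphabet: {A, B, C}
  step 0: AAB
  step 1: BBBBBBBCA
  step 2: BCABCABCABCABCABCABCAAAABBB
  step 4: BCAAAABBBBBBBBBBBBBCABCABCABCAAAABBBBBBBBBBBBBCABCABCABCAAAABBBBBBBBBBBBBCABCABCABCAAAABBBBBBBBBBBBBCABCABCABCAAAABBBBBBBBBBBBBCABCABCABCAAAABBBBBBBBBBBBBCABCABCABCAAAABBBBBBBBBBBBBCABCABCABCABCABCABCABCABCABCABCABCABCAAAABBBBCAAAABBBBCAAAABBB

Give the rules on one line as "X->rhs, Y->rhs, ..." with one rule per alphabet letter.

  step 1 ⇒ step 2: BBBBBBBCA ⇒ BCA·BCA·BCA·BCA·BCA·BCA·BCA·AAA·BBB
    A ↦ BBB
    B ↦ BCA
    C ↦ AAA

A->BBB, B->BCA, C->AAA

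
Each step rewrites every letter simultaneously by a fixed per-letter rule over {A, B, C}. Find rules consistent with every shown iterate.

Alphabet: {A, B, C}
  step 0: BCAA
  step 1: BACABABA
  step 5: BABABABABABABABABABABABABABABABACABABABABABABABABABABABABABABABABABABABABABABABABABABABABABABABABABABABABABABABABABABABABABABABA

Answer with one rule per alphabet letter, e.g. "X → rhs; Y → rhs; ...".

A->BA, B->BA, C->CA

  step 0 ⇒ step 1: BCAA ⇒ BA·CA·BA·BA
    A ↦ BA
    B ↦ BA
    C ↦ CA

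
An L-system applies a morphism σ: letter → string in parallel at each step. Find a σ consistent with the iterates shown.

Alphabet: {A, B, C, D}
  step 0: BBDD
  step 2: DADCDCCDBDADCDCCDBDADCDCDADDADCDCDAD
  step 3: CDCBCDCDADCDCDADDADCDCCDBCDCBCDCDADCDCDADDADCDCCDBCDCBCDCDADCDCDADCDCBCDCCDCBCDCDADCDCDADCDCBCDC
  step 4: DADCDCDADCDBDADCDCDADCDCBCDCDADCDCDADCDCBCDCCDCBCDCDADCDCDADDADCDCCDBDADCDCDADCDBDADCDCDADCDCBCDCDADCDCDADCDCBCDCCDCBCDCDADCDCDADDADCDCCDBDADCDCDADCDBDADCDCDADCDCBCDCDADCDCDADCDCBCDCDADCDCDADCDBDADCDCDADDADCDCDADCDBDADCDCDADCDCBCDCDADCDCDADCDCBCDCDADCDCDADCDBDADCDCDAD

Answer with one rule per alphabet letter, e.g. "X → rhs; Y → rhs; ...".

A->B, B->CDB, C->DAD, D->CDC

  step 3 ⇒ step 4: CDCBCDCDADCDCDADDADCDCCDBCDCBCDCDADCDCDADDADCDCCDBCDCBCDCDADCDCDADCDCBCDCCDCBCDCDADCDCDADCDCBCDC ⇒ DAD·CDC·DAD·CDB·DAD·CDC·DAD·CDC·B·CDC·DAD·CDC·DAD·CDC·B·CDC·CDC·B·CDC·DAD·CDC·DAD·DAD·CDC·CDB·DAD·CDC·DAD·CDB·DAD·CDC·DAD·CDC·B·CDC·DAD·CDC·DAD·CDC·B·CDC·CDC·B·CDC·DAD·CDC·DAD·DAD·CDC·CDB·DAD·CDC·DAD·CDB·DAD·CDC·DAD·CDC·B·CDC·DAD·CDC·DAD·CDC·B·CDC·DAD·CDC·DAD·CDB·DAD·CDC·DAD·DAD·CDC·DAD·CDB·DAD·CDC·DAD·CDC·B·CDC·DAD·CDC·DAD·CDC·B·CDC·DAD·CDC·DAD·CDB·DAD·CDC·DAD
    A ↦ B
    B ↦ CDB
    C ↦ DAD
    D ↦ CDC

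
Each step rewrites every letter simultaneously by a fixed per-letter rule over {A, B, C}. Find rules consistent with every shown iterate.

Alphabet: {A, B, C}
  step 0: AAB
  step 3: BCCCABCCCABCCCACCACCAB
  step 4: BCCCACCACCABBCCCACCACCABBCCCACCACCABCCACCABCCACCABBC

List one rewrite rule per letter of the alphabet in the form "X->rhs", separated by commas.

A->B, B->BC, C->CCA

  step 3 ⇒ step 4: BCCCABCCCABCCCACCACCAB ⇒ BC·CCA·CCA·CCA·B·BC·CCA·CCA·CCA·B·BC·CCA·CCA·CCA·B·CCA·CCA·B·CCA·CCA·B·BC
    A ↦ B
    B ↦ BC
    C ↦ CCA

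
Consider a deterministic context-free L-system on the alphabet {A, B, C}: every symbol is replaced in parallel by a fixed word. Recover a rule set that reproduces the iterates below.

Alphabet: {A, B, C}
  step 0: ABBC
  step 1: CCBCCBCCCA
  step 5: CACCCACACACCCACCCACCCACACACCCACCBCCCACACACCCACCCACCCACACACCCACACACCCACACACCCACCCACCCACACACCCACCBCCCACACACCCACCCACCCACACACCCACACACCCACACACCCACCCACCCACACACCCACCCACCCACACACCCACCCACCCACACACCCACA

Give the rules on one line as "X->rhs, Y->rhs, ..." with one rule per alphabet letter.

A->CC, B->BCC, C->CA

  step 0 ⇒ step 1: ABBC ⇒ CC·BCC·BCC·CA
    A ↦ CC
    B ↦ BCC
    C ↦ CA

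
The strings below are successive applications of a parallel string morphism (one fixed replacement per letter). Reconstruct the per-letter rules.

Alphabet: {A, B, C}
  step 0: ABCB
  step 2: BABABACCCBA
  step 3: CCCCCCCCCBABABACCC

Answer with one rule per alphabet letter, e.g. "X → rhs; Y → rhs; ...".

A->CC, B->C, C->BA

  step 2 ⇒ step 3: BABABACCCBA ⇒ C·CC·C·CC·C·CC·BA·BA·BA·C·CC
    A ↦ CC
    B ↦ C
    C ↦ BA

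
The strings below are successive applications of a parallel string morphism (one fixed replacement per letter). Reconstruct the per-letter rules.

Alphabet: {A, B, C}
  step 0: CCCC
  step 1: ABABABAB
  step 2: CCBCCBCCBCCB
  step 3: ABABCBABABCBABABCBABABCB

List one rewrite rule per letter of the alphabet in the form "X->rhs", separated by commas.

  step 2 ⇒ step 3: CCBCCBCCBCCB ⇒ AB·AB·CB·AB·AB·CB·AB·AB·CB·AB·AB·CB
    B ↦ CB
    C ↦ AB
  step 1 ⇒ step 2: ABABABAB ⇒ C·CB·C·CB·C·CB·C·CB
    A ↦ C

A->C, B->CB, C->AB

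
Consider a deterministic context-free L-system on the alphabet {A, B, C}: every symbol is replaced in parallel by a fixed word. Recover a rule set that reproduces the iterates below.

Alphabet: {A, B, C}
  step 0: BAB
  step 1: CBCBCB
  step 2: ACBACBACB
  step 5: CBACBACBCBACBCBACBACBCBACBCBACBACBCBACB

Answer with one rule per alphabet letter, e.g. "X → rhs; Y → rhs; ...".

A->CB, B->CB, C->A

  step 1 ⇒ step 2: CBCBCB ⇒ A·CB·A·CB·A·CB
    B ↦ CB
    C ↦ A
  step 0 ⇒ step 1: BAB ⇒ CB·CB·CB
    A ↦ CB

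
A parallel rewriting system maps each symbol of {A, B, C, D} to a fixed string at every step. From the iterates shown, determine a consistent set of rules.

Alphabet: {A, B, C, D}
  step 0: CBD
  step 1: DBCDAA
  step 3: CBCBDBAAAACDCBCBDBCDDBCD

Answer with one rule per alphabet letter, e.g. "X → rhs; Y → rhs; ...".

A->CB, B->CD, C->DB, D->AA

  step 0 ⇒ step 1: CBD ⇒ DB·CD·AA
    B ↦ CD
    C ↦ DB
    D ↦ AA
    A ↦ CB  (constrained at step 1)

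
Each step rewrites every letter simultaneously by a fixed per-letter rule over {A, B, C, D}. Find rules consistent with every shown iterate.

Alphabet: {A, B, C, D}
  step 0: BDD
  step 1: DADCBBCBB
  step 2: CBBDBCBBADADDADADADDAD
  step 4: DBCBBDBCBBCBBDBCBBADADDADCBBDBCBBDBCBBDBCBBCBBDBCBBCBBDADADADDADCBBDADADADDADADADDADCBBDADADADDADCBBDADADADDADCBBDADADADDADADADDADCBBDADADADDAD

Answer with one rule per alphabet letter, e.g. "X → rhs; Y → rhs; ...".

  step 1 ⇒ step 2: DADCBBCBB ⇒ CBB·DB·CBB·A·DAD·DAD·A·DAD·DAD
    A ↦ DB
    B ↦ DAD
    C ↦ A
    D ↦ CBB

A->DB, B->DAD, C->A, D->CBB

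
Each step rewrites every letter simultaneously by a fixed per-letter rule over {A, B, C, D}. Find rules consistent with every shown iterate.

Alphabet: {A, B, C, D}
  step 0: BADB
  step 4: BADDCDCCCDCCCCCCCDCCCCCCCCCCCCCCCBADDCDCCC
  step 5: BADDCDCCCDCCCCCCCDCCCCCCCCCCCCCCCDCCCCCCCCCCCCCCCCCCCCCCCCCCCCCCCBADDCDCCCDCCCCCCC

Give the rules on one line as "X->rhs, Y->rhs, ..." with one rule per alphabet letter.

A->D, B->BA, C->CC, D->DC

  step 4 ⇒ step 5: BADDCDCCCDCCCCCCCDCCCCCCCCCCCCCCCBADDCDCCC ⇒ BA·D·DC·DC·CC·DC·CC·CC·CC·DC·CC·CC·CC·CC·CC·CC·CC·DC·CC·CC·CC·CC·CC·CC·CC·CC·CC·CC·CC·CC·CC·CC·CC·BA·D·DC·DC·CC·DC·CC·CC·CC
    A ↦ D
    B ↦ BA
    C ↦ CC
    D ↦ DC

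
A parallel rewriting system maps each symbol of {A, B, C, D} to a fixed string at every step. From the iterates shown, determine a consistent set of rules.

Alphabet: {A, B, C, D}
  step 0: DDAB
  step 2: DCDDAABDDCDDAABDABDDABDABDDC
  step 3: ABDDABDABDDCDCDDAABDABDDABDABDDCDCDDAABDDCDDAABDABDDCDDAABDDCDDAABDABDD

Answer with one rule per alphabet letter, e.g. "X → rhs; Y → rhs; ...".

A->DC, B->DDA, C->D, D->ABD

  step 2 ⇒ step 3: DCDDAABDDCDDAABDABDDABDABDDC ⇒ ABD·D·ABD·ABD·DC·DC·DDA·ABD·ABD·D·ABD·ABD·DC·DC·DDA·ABD·DC·DDA·ABD·ABD·DC·DDA·ABD·DC·DDA·ABD·ABD·D
    A ↦ DC
    B ↦ DDA
    C ↦ D
    D ↦ ABD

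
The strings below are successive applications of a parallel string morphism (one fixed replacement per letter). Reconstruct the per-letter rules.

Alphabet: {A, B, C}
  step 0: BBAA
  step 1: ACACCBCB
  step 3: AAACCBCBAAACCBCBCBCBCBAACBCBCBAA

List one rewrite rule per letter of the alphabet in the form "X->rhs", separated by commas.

A->CB, B->AC, C->AA

  step 0 ⇒ step 1: BBAA ⇒ AC·AC·CB·CB
    A ↦ CB
    B ↦ AC
    C ↦ AA  (constrained at step 1)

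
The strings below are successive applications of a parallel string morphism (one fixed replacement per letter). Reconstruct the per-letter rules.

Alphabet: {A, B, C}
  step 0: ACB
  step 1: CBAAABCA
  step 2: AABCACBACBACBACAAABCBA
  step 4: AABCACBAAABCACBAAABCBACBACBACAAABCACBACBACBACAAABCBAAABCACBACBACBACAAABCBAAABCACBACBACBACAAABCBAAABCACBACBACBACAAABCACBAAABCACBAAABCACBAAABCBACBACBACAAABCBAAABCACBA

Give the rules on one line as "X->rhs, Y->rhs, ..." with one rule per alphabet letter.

A->CBA, B->CA, C->AAB

  step 1 ⇒ step 2: CBAAABCA ⇒ AAB·CA·CBA·CBA·CBA·CA·AAB·CBA
    A ↦ CBA
    B ↦ CA
    C ↦ AAB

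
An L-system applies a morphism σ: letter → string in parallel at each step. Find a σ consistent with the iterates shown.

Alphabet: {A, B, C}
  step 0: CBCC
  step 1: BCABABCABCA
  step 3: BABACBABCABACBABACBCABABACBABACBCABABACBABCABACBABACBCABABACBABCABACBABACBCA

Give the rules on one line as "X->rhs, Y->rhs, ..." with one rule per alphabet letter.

A->BAC, B->BA, C->BCA

  step 0 ⇒ step 1: CBCC ⇒ BCA·BA·BCA·BCA
    B ↦ BA
    C ↦ BCA
    A ↦ BAC  (constrained at step 1)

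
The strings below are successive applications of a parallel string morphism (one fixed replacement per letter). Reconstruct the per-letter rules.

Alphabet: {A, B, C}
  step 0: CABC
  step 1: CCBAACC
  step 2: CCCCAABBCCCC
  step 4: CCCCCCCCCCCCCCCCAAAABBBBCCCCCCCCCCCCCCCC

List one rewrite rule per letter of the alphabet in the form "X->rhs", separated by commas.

A->B, B->AA, C->CC

  step 1 ⇒ step 2: CCBAACC ⇒ CC·CC·AA·B·B·CC·CC
    A ↦ B
    B ↦ AA
    C ↦ CC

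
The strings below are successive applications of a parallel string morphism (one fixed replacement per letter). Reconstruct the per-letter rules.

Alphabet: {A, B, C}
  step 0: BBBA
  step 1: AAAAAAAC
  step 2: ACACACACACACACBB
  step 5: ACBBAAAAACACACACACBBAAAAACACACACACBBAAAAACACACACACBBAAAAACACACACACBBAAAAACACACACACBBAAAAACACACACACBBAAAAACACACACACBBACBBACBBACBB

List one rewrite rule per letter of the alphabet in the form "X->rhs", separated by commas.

A->AC, B->AA, C->BB

  step 1 ⇒ step 2: AAAAAAAC ⇒ AC·AC·AC·AC·AC·AC·AC·BB
    A ↦ AC
    C ↦ BB
  step 0 ⇒ step 1: BBBA ⇒ AA·AA·AA·AC
    B ↦ AA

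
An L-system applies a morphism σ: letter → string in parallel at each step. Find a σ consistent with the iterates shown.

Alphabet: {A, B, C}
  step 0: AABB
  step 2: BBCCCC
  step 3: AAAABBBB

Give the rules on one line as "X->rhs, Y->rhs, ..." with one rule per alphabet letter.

  step 2 ⇒ step 3: BBCCCC ⇒ AA·AA·B·B·B·B
    B ↦ AA
    C ↦ B
    A ↦ C  (constrained at step 0)

A->C, B->AA, C->B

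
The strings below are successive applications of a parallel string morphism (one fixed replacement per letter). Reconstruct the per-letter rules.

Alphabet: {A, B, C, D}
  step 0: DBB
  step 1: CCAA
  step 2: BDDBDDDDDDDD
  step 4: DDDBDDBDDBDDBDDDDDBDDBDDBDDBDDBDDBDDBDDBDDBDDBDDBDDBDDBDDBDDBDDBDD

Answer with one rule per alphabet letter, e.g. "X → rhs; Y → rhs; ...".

A->DDD, B->A, C->BDD, D->CC

  step 1 ⇒ step 2: CCAA ⇒ BDD·BDD·DDD·DDD
    A ↦ DDD
    C ↦ BDD
  step 0 ⇒ step 1: DBB ⇒ CC·A·A
    B ↦ A
  step 0 ⇒ step 1: DBB ⇒ CC·A·A
    D ↦ CC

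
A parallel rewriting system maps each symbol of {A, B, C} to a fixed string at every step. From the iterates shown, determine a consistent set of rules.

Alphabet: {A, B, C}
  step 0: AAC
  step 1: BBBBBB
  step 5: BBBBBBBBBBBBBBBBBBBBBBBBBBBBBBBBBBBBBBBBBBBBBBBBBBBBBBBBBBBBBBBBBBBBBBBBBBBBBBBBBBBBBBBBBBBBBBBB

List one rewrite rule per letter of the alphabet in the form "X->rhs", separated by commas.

A->BB, B->AC, C->BB

  step 0 ⇒ step 1: AAC ⇒ BB·BB·BB
    A ↦ BB
    C ↦ BB
    B ↦ AC  (constrained at step 1)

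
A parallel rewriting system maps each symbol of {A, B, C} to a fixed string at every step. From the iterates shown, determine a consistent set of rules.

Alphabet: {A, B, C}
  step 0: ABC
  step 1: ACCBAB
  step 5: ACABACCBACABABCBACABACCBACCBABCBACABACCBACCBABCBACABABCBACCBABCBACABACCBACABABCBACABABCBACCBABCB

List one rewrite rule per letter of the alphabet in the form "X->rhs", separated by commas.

A->AC, B->CB, C->AB

  step 0 ⇒ step 1: ABC ⇒ AC·CB·AB
    A ↦ AC
    B ↦ CB
    C ↦ AB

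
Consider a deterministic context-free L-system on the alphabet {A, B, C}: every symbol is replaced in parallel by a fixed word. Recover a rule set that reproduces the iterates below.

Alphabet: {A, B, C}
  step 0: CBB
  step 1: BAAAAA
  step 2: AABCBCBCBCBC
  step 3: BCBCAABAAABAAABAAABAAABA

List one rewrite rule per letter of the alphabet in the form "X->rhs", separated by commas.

  step 2 ⇒ step 3: AABCBCBCBCBC ⇒ BC·BC·AA·BA·AA·BA·AA·BA·AA·BA·AA·BA
    A ↦ BC
    B ↦ AA
    C ↦ BA

A->BC, B->AA, C->BA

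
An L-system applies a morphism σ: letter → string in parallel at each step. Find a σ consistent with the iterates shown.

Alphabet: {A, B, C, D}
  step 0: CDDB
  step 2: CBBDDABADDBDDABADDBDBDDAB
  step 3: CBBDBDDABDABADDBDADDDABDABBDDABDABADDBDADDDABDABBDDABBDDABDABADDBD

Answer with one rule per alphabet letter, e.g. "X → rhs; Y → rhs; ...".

A->ADD, B->BD, C->CB, D->DAB

  step 2 ⇒ step 3: CBBDDABADDBDDABADDBDBDDAB ⇒ CB·BD·BD·DAB·DAB·ADD·BD·ADD·DAB·DAB·BD·DAB·DAB·ADD·BD·ADD·DAB·DAB·BD·DAB·BD·DAB·DAB·ADD·BD
    A ↦ ADD
    B ↦ BD
    C ↦ CB
    D ↦ DAB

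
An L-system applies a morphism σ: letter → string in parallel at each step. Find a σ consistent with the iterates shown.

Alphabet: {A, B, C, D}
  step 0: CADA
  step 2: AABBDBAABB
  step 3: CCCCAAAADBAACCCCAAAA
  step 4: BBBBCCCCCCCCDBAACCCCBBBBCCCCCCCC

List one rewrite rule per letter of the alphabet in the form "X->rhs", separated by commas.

  step 3 ⇒ step 4: CCCCAAAADBAACCCCAAAA ⇒ B·B·B·B·CC·CC·CC·CC·DB·AA·CC·CC·B·B·B·B·CC·CC·CC·CC
    A ↦ CC
    B ↦ AA
    C ↦ B
    D ↦ DB

A->CC, B->AA, C->B, D->DB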